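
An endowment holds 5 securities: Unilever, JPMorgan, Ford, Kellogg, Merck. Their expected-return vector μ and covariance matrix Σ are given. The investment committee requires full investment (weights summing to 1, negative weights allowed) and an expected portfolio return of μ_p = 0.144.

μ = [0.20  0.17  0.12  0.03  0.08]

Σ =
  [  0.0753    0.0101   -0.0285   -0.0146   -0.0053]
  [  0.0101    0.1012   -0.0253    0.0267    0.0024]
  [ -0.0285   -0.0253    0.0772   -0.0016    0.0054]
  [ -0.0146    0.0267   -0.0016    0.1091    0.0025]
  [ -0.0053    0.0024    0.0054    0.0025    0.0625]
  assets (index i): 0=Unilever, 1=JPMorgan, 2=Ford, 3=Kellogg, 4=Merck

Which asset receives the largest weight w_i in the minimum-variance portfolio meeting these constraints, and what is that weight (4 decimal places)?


Unilever (0.3284)

g=Σ⁻¹μ = [3.8813  2.0797  3.5909  0.3104  1.2066]
h=Σ⁻¹𝟙 = [24.0797  10.6558  24.4799  9.7929  15.1260]
a=μᵀg=1.666549  b=𝟙ᵀg=11.068871  c=𝟙ᵀh=84.134261  D=ac−b²=17.693939
λ₁=(c·0.144−b)/D = (84.134261·0.144−11.068871)/17.693939 = 0.059142
λ₂=(a−b·0.144)/D = (1.666549−11.068871·0.144)/17.693939 = 0.004105
w* = 0.059142·g + 0.004105·h:
  w_0 = 0.059142·3.8813 + 0.004105·24.0797 = 0.3284  (Unilever)
  w_1 = 0.059142·2.0797 + 0.004105·10.6558 = 0.1667  (JPMorgan)
  w_2 = 0.059142·3.5909 + 0.004105·24.4799 = 0.3129  (Ford)
  w_3 = 0.059142·0.3104 + 0.004105·9.7929 = 0.0586  (Kellogg)
  w_4 = 0.059142·1.2066 + 0.004105·15.1260 = 0.1335  (Merck)
Σw_i=1.0000  μᵀw=0.1440
σ²=wᵀΣw=λ₁·μ_p+λ₂ = 0.059142·0.144 + 0.004105 = 0.012621 ≈ 0.0126


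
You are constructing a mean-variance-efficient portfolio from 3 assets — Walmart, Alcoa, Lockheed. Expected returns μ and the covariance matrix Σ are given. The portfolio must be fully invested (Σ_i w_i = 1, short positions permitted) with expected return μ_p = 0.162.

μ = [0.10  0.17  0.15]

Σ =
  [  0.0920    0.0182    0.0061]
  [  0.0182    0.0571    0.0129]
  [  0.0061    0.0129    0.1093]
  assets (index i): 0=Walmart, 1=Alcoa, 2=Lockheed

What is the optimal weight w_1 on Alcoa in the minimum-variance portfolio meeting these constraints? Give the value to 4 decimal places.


x=Σ⁻¹μ = [0.5075  2.5806  1.0395]
y=Σ⁻¹𝟙 = [7.7389  13.4353  7.1315]
a=μᵀx=0.645379  b=𝟙ᵀx=4.127619  c=𝟙ᵀy=28.305705  D=ac−b²=1.230684
λ₁=(c·0.162−b)/D = (28.305705·0.162−4.127619)/1.230684 = 0.372074
λ₂=(a−b·0.162)/D = (0.645379−4.127619·0.162)/1.230684 = -0.018928
w* = 0.372074·x + -0.018928·y:
  w_0 = 0.372074·0.5075 + -0.018928·7.7389 = 0.0424  (Walmart)
  w_1 = 0.372074·2.5806 + -0.018928·13.4353 = 0.7059  (Alcoa)
  w_2 = 0.372074·1.0395 + -0.018928·7.1315 = 0.2518  (Lockheed)
Σw_i=1.0000  μᵀw=0.1620
σ²=wᵀΣw=λ₁·μ_p+λ₂ = 0.372074·0.162 + -0.018928 = 0.041348 ≈ 0.0413

0.7059


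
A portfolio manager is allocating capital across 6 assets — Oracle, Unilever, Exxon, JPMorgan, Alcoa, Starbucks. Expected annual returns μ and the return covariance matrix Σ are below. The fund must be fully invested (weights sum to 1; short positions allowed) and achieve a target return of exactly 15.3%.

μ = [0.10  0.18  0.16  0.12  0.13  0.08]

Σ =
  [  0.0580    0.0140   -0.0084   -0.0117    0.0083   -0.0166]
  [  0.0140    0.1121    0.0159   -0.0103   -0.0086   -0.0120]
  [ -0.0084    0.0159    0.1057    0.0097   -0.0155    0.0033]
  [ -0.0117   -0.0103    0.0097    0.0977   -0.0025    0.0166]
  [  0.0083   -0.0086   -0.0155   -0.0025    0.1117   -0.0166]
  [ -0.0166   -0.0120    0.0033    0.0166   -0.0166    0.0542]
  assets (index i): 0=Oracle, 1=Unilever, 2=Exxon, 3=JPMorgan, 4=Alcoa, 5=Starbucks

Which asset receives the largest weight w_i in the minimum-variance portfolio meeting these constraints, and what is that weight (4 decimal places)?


Unilever (0.3462)

g=Σ⁻¹μ = [2.2823  1.6236  1.5221  1.1187  1.7470  2.6342]
h=Σ⁻¹𝟙 = [24.5393  9.3385  10.3367  8.5569  13.7845  29.0052]
a=μᵀg=1.336110  b=𝟙ᵀg=10.927955  c=𝟙ᵀh=95.561073  D=ac−b²=8.259896
λ₁=(c·0.153−b)/D = (95.561073·0.153−10.927955)/8.259896 = 0.447087
λ₂=(a−b·0.153)/D = (1.336110−10.927955·0.153)/8.259896 = -0.040662
w* = 0.447087·g + -0.040662·h:
  w_0 = 0.447087·2.2823 + -0.040662·24.5393 = 0.0226  (Oracle)
  w_1 = 0.447087·1.6236 + -0.040662·9.3385 = 0.3462  (Unilever)
  w_2 = 0.447087·1.5221 + -0.040662·10.3367 = 0.2602  (Exxon)
  w_3 = 0.447087·1.1187 + -0.040662·8.5569 = 0.1522  (JPMorgan)
  w_4 = 0.447087·1.7470 + -0.040662·13.7845 = 0.2205  (Alcoa)
  w_5 = 0.447087·2.6342 + -0.040662·29.0052 = -0.0017  (Starbucks)
Σw_i=1.0000  μᵀw=0.1530
σ²=wᵀΣw=λ₁·μ_p+λ₂ = 0.447087·0.153 + -0.040662 = 0.027742 ≈ 0.0277


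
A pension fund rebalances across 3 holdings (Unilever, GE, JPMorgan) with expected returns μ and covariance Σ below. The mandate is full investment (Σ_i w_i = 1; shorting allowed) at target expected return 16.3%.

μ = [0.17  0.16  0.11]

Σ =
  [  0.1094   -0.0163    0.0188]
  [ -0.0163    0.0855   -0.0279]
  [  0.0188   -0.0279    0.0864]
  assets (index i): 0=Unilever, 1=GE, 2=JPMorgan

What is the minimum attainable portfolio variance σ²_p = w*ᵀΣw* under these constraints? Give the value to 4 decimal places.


0.0373

x=Σ⁻¹μ = [1.6568  2.7777  1.8096]
y=Σ⁻¹𝟙 = [9.2295  18.5294  15.5493]
a=μᵀx=0.925149  b=𝟙ᵀx=6.244134  c=𝟙ᵀy=43.308143  D=ac−b²=1.077292
λ₁=(c·0.163−b)/D = (43.308143·0.163−6.244134)/1.077292 = 0.756613
λ₂=(a−b·0.163)/D = (0.925149−6.244134·0.163)/1.077292 = -0.085998
w* = 0.756613·x + -0.085998·y:
  w_0 = 0.756613·1.6568 + -0.085998·9.2295 = 0.4599  (Unilever)
  w_1 = 0.756613·2.7777 + -0.085998·18.5294 = 0.5082  (GE)
  w_2 = 0.756613·1.8096 + -0.085998·15.5493 = 0.0320  (JPMorgan)
Σw_i=1.0000  μᵀw=0.1630
σ²=wᵀΣw=λ₁·μ_p+λ₂ = 0.756613·0.163 + -0.085998 = 0.037330 ≈ 0.0373


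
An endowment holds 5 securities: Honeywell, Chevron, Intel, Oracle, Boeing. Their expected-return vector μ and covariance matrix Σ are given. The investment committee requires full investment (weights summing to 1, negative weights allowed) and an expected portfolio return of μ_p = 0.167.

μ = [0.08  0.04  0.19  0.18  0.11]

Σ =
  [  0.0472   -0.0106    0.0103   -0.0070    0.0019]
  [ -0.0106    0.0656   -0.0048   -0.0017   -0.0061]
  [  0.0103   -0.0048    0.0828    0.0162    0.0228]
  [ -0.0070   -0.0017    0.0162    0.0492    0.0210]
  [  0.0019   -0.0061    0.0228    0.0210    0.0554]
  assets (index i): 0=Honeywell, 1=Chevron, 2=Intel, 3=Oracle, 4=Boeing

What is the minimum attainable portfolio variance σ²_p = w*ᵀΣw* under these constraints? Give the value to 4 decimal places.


p=Σ⁻¹μ = [2.1700  1.1652  1.3669  3.4921  0.1532]
q=Σ⁻¹𝟙 = [27.7692  21.4678  3.0906  19.3702  10.8475]
a=μᵀp=1.125341  b=𝟙ᵀp=8.347327  c=𝟙ᵀq=82.545329  D=ac−b²=23.213746
λ₁=(c·0.167−b)/D = (82.545329·0.167−8.347327)/23.213746 = 0.234247
λ₂=(a−b·0.167)/D = (1.125341−8.347327·0.167)/23.213746 = -0.011573
w* = 0.234247·p + -0.011573·q:
  w_0 = 0.234247·2.1700 + -0.011573·27.7692 = 0.1869  (Honeywell)
  w_1 = 0.234247·1.1652 + -0.011573·21.4678 = 0.0245  (Chevron)
  w_2 = 0.234247·1.3669 + -0.011573·3.0906 = 0.2844  (Intel)
  w_3 = 0.234247·3.4921 + -0.011573·19.3702 = 0.5938  (Oracle)
  w_4 = 0.234247·0.1532 + -0.011573·10.8475 = -0.0897  (Boeing)
Σw_i=1.0000  μᵀw=0.1670
σ²=wᵀΣw=λ₁·μ_p+λ₂ = 0.234247·0.167 + -0.011573 = 0.027546 ≈ 0.0275

0.0275


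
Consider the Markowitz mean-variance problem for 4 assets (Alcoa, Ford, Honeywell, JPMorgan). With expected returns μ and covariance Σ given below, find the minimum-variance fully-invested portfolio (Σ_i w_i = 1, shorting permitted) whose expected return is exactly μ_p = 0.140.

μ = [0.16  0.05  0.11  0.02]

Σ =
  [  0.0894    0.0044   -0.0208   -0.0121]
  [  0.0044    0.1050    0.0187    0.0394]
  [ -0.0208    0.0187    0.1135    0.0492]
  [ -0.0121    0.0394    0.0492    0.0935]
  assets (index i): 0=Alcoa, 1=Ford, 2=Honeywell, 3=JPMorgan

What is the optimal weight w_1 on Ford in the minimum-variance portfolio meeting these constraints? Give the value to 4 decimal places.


0.0945

u=Σ⁻¹μ = [2.0641  0.2826  1.4820  -0.4179]
v=Σ⁻¹𝟙 = [13.5648  5.2665  7.7648  6.1455]
a=μᵀu=0.499040  b=𝟙ᵀu=3.410737  c=𝟙ᵀv=32.741642  D=ac−b²=4.706269
λ₁=(c·0.140−b)/D = (32.741642·0.140−3.410737)/4.706269 = 0.249262
λ₂=(a−b·0.140)/D = (0.499040−3.410737·0.140)/4.706269 = 0.004576
w* = 0.249262·u + 0.004576·v:
  w_0 = 0.249262·2.0641 + 0.004576·13.5648 = 0.5766  (Alcoa)
  w_1 = 0.249262·0.2826 + 0.004576·5.2665 = 0.0945  (Ford)
  w_2 = 0.249262·1.4820 + 0.004576·7.7648 = 0.4049  (Honeywell)
  w_3 = 0.249262·-0.4179 + 0.004576·6.1455 = -0.0760  (JPMorgan)
Σw_i=1.0000  μᵀw=0.1400
σ²=wᵀΣw=λ₁·μ_p+λ₂ = 0.249262·0.140 + 0.004576 = 0.039473 ≈ 0.0395


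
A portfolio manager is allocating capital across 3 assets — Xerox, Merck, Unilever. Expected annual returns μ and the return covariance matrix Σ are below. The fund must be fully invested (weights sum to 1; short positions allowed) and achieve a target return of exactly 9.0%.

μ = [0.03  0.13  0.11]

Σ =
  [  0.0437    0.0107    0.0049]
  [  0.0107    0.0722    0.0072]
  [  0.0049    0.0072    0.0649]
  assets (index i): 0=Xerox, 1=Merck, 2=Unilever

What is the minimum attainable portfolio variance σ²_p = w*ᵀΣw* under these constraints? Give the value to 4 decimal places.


g=Σ⁻¹μ = [0.1179  1.6330  1.5048]
h=Σ⁻¹𝟙 = [19.0529  9.7415  12.8891]
a=μᵀg=0.381362  b=𝟙ᵀg=3.255776  c=𝟙ᵀh=41.683410  D=ac−b²=5.296396
λ₁=(c·0.090−b)/D = (41.683410·0.090−3.255776)/5.296396 = 0.093598
λ₂=(a−b·0.090)/D = (0.381362−3.255776·0.090)/5.296396 = 0.016680
w* = 0.093598·g + 0.016680·h:
  w_0 = 0.093598·0.1179 + 0.016680·19.0529 = 0.3288  (Xerox)
  w_1 = 0.093598·1.6330 + 0.016680·9.7415 = 0.3153  (Merck)
  w_2 = 0.093598·1.5048 + 0.016680·12.8891 = 0.3558  (Unilever)
Σw_i=1.0000  μᵀw=0.0900
σ²=wᵀΣw=λ₁·μ_p+λ₂ = 0.093598·0.090 + 0.016680 = 0.025103 ≈ 0.0251

0.0251


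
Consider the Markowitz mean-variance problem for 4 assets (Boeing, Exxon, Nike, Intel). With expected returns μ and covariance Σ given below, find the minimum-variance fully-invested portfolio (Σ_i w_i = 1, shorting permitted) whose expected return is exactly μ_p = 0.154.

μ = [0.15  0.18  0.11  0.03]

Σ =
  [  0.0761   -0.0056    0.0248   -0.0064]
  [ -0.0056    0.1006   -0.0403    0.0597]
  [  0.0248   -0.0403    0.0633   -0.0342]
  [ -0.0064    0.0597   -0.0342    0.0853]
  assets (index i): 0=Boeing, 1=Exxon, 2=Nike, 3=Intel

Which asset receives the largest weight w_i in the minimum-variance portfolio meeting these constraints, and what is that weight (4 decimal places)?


Exxon (0.4666)

x=Σ⁻¹μ = [1.1451  3.5973  3.1345  -0.8233]
y=Σ⁻¹𝟙 = [5.5163  13.6312  30.2765  14.7360]
a=μᵀx=1.139365  b=𝟙ᵀx=7.053548  c=𝟙ᵀy=64.159951  D=ac−b²=23.349081
λ₁=(c·0.154−b)/D = (64.159951·0.154−7.053548)/23.349081 = 0.121079
λ₂=(a−b·0.154)/D = (1.139365−7.053548·0.154)/23.349081 = 0.002275
w* = 0.121079·x + 0.002275·y:
  w_0 = 0.121079·1.1451 + 0.002275·5.5163 = 0.1512  (Boeing)
  w_1 = 0.121079·3.5973 + 0.002275·13.6312 = 0.4666  (Exxon)
  w_2 = 0.121079·3.1345 + 0.002275·30.2765 = 0.4484  (Nike)
  w_3 = 0.121079·-0.8233 + 0.002275·14.7360 = -0.0662  (Intel)
Σw_i=1.0000  μᵀw=0.1540
σ²=wᵀΣw=λ₁·μ_p+λ₂ = 0.121079·0.154 + 0.002275 = 0.020921 ≈ 0.0209


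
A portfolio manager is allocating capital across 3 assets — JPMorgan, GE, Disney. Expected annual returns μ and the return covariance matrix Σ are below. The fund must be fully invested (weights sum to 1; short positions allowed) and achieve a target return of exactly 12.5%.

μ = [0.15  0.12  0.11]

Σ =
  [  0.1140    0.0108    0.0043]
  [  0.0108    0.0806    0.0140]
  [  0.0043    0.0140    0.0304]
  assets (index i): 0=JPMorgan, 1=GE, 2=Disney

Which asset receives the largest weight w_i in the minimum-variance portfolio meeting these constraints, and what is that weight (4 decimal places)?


x=Σ⁻¹μ = [1.1233  0.8015  3.0904]
y=Σ⁻¹𝟙 = [7.0711  6.4341  28.9315]
a=μᵀx=0.604621  b=𝟙ᵀx=5.015223  c=𝟙ᵀy=42.436702  D=ac−b²=0.505671
λ₁=(c·0.125−b)/D = (42.436702·0.125−5.015223)/0.505671 = 0.572239
λ₂=(a−b·0.125)/D = (0.604621−5.015223·0.125)/0.505671 = -0.044063
w* = 0.572239·x + -0.044063·y:
  w_0 = 0.572239·1.1233 + -0.044063·7.0711 = 0.3312  (JPMorgan)
  w_1 = 0.572239·0.8015 + -0.044063·6.4341 = 0.1752  (GE)
  w_2 = 0.572239·3.0904 + -0.044063·28.9315 = 0.4936  (Disney)
Σw_i=1.0000  μᵀw=0.1250
σ²=wᵀΣw=λ₁·μ_p+λ₂ = 0.572239·0.125 + -0.044063 = 0.027466 ≈ 0.0275

Disney (0.4936)


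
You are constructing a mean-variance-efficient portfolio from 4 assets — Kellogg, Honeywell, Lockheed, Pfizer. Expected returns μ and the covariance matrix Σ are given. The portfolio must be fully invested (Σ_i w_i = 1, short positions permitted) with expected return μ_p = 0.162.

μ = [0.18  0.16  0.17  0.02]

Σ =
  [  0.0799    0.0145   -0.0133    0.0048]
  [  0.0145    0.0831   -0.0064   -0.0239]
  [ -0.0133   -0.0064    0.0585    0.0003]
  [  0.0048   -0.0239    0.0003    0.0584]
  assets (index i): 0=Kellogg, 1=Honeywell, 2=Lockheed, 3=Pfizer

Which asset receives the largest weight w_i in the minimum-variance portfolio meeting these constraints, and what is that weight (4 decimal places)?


x=Σ⁻¹μ = [2.4329  2.0626  3.6798  0.9677]
y=Σ⁻¹𝟙 = [11.3233  18.5250  21.5737  23.6631]
a=μᵀx=1.412856  b=𝟙ᵀx=9.142999  c=𝟙ᵀy=75.085172  D=ac−b²=22.490135
λ₁=(c·0.162−b)/D = (75.085172·0.162−9.142999)/22.490135 = 0.134317
λ₂=(a−b·0.162)/D = (1.412856−9.142999·0.162)/22.490135 = -0.003037
w* = 0.134317·x + -0.003037·y:
  w_0 = 0.134317·2.4329 + -0.003037·11.3233 = 0.2924  (Kellogg)
  w_1 = 0.134317·2.0626 + -0.003037·18.5250 = 0.2208  (Honeywell)
  w_2 = 0.134317·3.6798 + -0.003037·21.5737 = 0.4287  (Lockheed)
  w_3 = 0.134317·0.9677 + -0.003037·23.6631 = 0.0581  (Pfizer)
Σw_i=1.0000  μᵀw=0.1620
σ²=wᵀΣw=λ₁·μ_p+λ₂ = 0.134317·0.162 + -0.003037 = 0.018722 ≈ 0.0187

Lockheed (0.4287)


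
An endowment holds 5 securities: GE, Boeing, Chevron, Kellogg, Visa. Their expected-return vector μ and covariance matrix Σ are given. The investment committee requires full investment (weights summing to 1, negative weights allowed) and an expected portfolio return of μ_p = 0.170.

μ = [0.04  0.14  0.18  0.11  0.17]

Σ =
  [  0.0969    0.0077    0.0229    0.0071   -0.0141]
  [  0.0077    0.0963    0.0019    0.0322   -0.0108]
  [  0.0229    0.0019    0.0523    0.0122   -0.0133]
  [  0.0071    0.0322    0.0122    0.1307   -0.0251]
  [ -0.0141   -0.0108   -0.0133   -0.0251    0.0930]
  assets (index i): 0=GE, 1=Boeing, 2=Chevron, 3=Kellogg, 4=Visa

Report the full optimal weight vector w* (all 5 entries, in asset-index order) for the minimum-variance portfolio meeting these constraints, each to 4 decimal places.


-0.0376  0.1739  0.4747  0.0735  0.3154

g=Σ⁻¹μ = [-0.3198  1.4914  4.0681  0.6313  2.7048]
h=Σ⁻¹𝟙 = [7.2641  9.1765  18.4770  6.6018  17.3439]
a=μᵀg=1.457520  b=𝟙ᵀg=8.575790  c=𝟙ᵀh=58.863275  D=ac−b²=12.250206
λ₁=(c·0.170−b)/D = (58.863275·0.170−8.575790)/12.250206 = 0.116812
λ₂=(a−b·0.170)/D = (1.457520−8.575790·0.170)/12.250206 = -0.000030
w* = 0.116812·g + -0.000030·h:
  w_0 = 0.116812·-0.3198 + -0.000030·7.2641 = -0.0376  (GE)
  w_1 = 0.116812·1.4914 + -0.000030·9.1765 = 0.1739  (Boeing)
  w_2 = 0.116812·4.0681 + -0.000030·18.4770 = 0.4747  (Chevron)
  w_3 = 0.116812·0.6313 + -0.000030·6.6018 = 0.0735  (Kellogg)
  w_4 = 0.116812·2.7048 + -0.000030·17.3439 = 0.3154  (Visa)
Σw_i=1.0000  μᵀw=0.1700
σ²=wᵀΣw=λ₁·μ_p+λ₂ = 0.116812·0.170 + -0.000030 = 0.019828 ≈ 0.0198


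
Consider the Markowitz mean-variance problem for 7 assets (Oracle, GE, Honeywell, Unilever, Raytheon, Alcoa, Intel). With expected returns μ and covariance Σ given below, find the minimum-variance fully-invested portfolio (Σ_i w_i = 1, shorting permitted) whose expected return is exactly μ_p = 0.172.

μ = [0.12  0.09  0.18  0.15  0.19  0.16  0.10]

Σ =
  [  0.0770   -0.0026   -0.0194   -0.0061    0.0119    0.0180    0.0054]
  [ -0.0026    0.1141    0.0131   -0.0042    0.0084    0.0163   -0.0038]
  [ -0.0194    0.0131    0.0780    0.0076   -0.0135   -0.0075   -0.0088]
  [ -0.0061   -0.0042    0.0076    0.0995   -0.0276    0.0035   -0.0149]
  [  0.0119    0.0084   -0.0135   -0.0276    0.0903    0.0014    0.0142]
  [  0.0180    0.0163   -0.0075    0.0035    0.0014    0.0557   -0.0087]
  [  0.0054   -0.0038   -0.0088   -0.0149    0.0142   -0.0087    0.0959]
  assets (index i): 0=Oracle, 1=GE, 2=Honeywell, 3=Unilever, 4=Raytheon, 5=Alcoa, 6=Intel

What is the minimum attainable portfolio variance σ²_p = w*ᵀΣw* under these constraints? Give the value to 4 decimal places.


x=Σ⁻¹μ = [1.3585  -0.0639  3.3771  2.2355  2.8434  2.9238  1.4652]
y=Σ⁻¹𝟙 = [12.2789  4.5071  19.1572  14.8761  14.0994  16.0421  13.3515]
a=μᵀx=2.255047  b=𝟙ᵀx=14.139580  c=𝟙ᵀy=94.312255  D=ac−b²=12.750804
λ₁=(c·0.172−b)/D = (94.312255·0.172−14.139580)/12.750804 = 0.163294
λ₂=(a−b·0.172)/D = (2.255047−14.139580·0.172)/12.750804 = -0.013878
w* = 0.163294·x + -0.013878·y:
  w_0 = 0.163294·1.3585 + -0.013878·12.2789 = 0.0514  (Oracle)
  w_1 = 0.163294·-0.0639 + -0.013878·4.5071 = -0.0730  (GE)
  w_2 = 0.163294·3.3771 + -0.013878·19.1572 = 0.2856  (Honeywell)
  w_3 = 0.163294·2.2355 + -0.013878·14.8761 = 0.1586  (Unilever)
  w_4 = 0.163294·2.8434 + -0.013878·14.0994 = 0.2686  (Raytheon)
  w_5 = 0.163294·2.9238 + -0.013878·16.0421 = 0.2548  (Alcoa)
  w_6 = 0.163294·1.4652 + -0.013878·13.3515 = 0.0540  (Intel)
Σw_i=1.0000  μᵀw=0.1720
σ²=wᵀΣw=λ₁·μ_p+λ₂ = 0.163294·0.172 + -0.013878 = 0.014208 ≈ 0.0142

0.0142


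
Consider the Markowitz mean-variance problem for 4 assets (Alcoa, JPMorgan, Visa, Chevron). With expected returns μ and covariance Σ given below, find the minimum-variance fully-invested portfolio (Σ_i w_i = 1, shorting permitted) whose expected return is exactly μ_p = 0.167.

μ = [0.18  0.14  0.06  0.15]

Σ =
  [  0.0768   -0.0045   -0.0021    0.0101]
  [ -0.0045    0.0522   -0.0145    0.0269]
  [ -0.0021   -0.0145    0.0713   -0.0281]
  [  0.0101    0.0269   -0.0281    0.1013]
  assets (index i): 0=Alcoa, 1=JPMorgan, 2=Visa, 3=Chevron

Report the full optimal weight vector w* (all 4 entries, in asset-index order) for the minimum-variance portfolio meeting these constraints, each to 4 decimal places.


0.5444  0.4221  -0.0543  0.0879

p=Σ⁻¹μ = [2.4355  2.9074  1.8953  0.9916]
q=Σ⁻¹𝟙 = [13.7549  21.9921  22.4001  8.8739]
a=μᵀp=1.107895  b=𝟙ᵀp=8.229885  c=𝟙ᵀq=67.021139  D=ac−b²=6.521386
λ₁=(c·0.167−b)/D = (67.021139·0.167−8.229885)/6.521386 = 0.454297
λ₂=(a−b·0.167)/D = (1.107895−8.229885·0.167)/6.521386 = -0.040865
w* = 0.454297·p + -0.040865·q:
  w_0 = 0.454297·2.4355 + -0.040865·13.7549 = 0.5444  (Alcoa)
  w_1 = 0.454297·2.9074 + -0.040865·21.9921 = 0.4221  (JPMorgan)
  w_2 = 0.454297·1.8953 + -0.040865·22.4001 = -0.0543  (Visa)
  w_3 = 0.454297·0.9916 + -0.040865·8.8739 = 0.0879  (Chevron)
Σw_i=1.0000  μᵀw=0.1670
σ²=wᵀΣw=λ₁·μ_p+λ₂ = 0.454297·0.167 + -0.040865 = 0.035003 ≈ 0.0350


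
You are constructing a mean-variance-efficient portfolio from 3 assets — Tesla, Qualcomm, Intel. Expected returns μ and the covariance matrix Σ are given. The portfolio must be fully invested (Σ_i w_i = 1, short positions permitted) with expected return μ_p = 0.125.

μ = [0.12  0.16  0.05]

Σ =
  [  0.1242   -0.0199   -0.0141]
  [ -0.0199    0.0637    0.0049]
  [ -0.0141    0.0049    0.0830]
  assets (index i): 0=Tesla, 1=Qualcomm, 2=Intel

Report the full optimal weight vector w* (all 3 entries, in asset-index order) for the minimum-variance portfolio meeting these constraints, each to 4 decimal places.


u=Σ⁻¹μ = [1.5139  2.9319  0.6865]
v=Σ⁻¹𝟙 = [12.5167  18.6030  13.0763]
a=μᵀu=0.685096  b=𝟙ᵀu=5.132292  c=𝟙ᵀv=44.195940  D=ac−b²=3.938058
λ₁=(c·0.125−b)/D = (44.195940·0.125−5.132292)/3.938058 = 0.099592
λ₂=(a−b·0.125)/D = (0.685096−5.132292·0.125)/3.938058 = 0.011061
w* = 0.099592·u + 0.011061·v:
  w_0 = 0.099592·1.5139 + 0.011061·12.5167 = 0.2892  (Tesla)
  w_1 = 0.099592·2.9319 + 0.011061·18.6030 = 0.4978  (Qualcomm)
  w_2 = 0.099592·0.6865 + 0.011061·13.0763 = 0.2130  (Intel)
Σw_i=1.0000  μᵀw=0.1250
σ²=wᵀΣw=λ₁·μ_p+λ₂ = 0.099592·0.125 + 0.011061 = 0.023510 ≈ 0.0235

0.2892  0.4978  0.2130


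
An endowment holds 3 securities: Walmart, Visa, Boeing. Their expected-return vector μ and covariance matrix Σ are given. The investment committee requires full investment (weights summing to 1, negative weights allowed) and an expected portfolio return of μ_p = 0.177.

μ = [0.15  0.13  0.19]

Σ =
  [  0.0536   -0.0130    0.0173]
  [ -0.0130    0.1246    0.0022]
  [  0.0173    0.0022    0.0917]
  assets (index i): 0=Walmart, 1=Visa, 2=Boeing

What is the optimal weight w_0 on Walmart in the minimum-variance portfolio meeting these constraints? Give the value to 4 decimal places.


g=Σ⁻¹μ = [2.6112  1.2884  1.5484]
h=Σ⁻¹𝟙 = [18.7450  9.8555  7.1323]
a=μᵀg=0.853383  b=𝟙ᵀg=5.448098  c=𝟙ᵀh=35.732782  D=ac−b²=0.811983
λ₁=(c·0.177−b)/D = (35.732782·0.177−5.448098)/0.811983 = 1.079585
λ₂=(a−b·0.177)/D = (0.853383−5.448098·0.177)/0.811983 = -0.136616
w* = 1.079585·g + -0.136616·h:
  w_0 = 1.079585·2.6112 + -0.136616·18.7450 = 0.2582  (Walmart)
  w_1 = 1.079585·1.2884 + -0.136616·9.8555 = 0.0446  (Visa)
  w_2 = 1.079585·1.5484 + -0.136616·7.1323 = 0.6973  (Boeing)
Σw_i=1.0000  μᵀw=0.1770
σ²=wᵀΣw=λ₁·μ_p+λ₂ = 1.079585·0.177 + -0.136616 = 0.054470 ≈ 0.0545

0.2582


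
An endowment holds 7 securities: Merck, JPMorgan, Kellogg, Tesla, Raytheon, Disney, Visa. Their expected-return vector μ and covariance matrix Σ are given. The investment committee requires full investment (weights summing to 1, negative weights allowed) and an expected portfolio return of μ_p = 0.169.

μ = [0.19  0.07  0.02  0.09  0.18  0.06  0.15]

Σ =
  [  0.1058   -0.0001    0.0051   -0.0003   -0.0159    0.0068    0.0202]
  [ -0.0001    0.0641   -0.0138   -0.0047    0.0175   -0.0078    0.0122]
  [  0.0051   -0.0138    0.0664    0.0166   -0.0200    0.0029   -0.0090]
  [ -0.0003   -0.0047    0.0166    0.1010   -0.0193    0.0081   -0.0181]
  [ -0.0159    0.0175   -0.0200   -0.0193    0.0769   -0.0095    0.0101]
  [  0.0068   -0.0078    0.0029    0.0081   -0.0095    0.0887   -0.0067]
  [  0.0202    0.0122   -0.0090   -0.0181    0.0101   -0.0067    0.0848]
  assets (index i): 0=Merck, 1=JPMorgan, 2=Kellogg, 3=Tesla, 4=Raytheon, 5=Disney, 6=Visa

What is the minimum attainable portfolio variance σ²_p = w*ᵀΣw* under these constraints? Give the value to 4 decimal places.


x=Σ⁻¹μ = [1.9213  0.3790  0.9627  1.5492  3.2140  0.8375  1.3729]
y=Σ⁻¹𝟙 = [8.5226  15.1409  21.5601  11.8490  20.0749  13.1498  11.0493]
a=μᵀx=1.384964  b=𝟙ᵀx=10.236612  c=𝟙ᵀy=101.346444  D=ac−b²=35.572925
λ₁=(c·0.169−b)/D = (101.346444·0.169−10.236612)/35.572925 = 0.193713
λ₂=(a−b·0.169)/D = (1.384964−10.236612·0.169)/35.572925 = -0.009699
w* = 0.193713·x + -0.009699·y:
  w_0 = 0.193713·1.9213 + -0.009699·8.5226 = 0.2895  (Merck)
  w_1 = 0.193713·0.3790 + -0.009699·15.1409 = -0.0734  (JPMorgan)
  w_2 = 0.193713·0.9627 + -0.009699·21.5601 = -0.0226  (Kellogg)
  w_3 = 0.193713·1.5492 + -0.009699·11.8490 = 0.1852  (Tesla)
  w_4 = 0.193713·3.2140 + -0.009699·20.0749 = 0.4279  (Raytheon)
  w_5 = 0.193713·0.8375 + -0.009699·13.1498 = 0.0347  (Disney)
  w_6 = 0.193713·1.3729 + -0.009699·11.0493 = 0.1588  (Visa)
Σw_i=1.0000  μᵀw=0.1690
σ²=wᵀΣw=λ₁·μ_p+λ₂ = 0.193713·0.169 + -0.009699 = 0.023038 ≈ 0.0230

0.0230


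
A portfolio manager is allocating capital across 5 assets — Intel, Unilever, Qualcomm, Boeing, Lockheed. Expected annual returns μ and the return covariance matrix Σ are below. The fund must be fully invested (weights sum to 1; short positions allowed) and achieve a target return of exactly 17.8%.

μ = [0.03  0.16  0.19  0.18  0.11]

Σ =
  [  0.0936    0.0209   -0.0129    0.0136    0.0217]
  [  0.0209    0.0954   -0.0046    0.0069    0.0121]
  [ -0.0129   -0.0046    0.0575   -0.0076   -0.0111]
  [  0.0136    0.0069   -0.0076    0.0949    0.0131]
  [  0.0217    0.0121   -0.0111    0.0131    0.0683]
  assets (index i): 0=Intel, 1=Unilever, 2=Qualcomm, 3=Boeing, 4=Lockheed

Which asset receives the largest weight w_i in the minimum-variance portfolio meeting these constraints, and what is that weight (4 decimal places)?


Qualcomm (0.4635)

u=Σ⁻¹μ = [-0.1392  1.5513  3.9681  1.8923  1.6619]
v=Σ⁻¹𝟙 = [7.9356  7.5948  23.4463  8.9493  12.8685]
a=μᵀu=1.521403  b=𝟙ᵀu=8.934424  c=𝟙ᵀv=60.794379  D=ac−b²=12.668790
λ₁=(c·0.178−b)/D = (60.794379·0.178−8.934424)/12.668790 = 0.148947
λ₂=(a−b·0.178)/D = (1.521403−8.934424·0.178)/12.668790 = -0.005441
w* = 0.148947·u + -0.005441·v:
  w_0 = 0.148947·-0.1392 + -0.005441·7.9356 = -0.0639  (Intel)
  w_1 = 0.148947·1.5513 + -0.005441·7.5948 = 0.1897  (Unilever)
  w_2 = 0.148947·3.9681 + -0.005441·23.4463 = 0.4635  (Qualcomm)
  w_3 = 0.148947·1.8923 + -0.005441·8.9493 = 0.2332  (Boeing)
  w_4 = 0.148947·1.6619 + -0.005441·12.8685 = 0.1775  (Lockheed)
Σw_i=1.0000  μᵀw=0.1780
σ²=wᵀΣw=λ₁·μ_p+λ₂ = 0.148947·0.178 + -0.005441 = 0.021072 ≈ 0.0211


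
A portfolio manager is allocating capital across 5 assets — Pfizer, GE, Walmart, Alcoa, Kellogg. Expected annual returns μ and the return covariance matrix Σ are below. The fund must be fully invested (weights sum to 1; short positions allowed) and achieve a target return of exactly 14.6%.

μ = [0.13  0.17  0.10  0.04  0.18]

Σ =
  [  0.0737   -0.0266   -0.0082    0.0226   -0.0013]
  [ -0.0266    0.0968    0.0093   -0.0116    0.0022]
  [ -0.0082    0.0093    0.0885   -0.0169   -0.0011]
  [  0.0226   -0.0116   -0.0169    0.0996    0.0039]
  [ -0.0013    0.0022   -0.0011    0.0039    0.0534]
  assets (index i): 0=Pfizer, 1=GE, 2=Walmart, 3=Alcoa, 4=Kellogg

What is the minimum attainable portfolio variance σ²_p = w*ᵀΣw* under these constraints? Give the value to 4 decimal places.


x=Σ⁻¹μ = [2.7644  2.3381  1.2050  0.1196  3.3578]
y=Σ⁻¹𝟙 = [17.8225  14.6376  13.4075  9.2649  18.1570]
a=μᵀx=1.486539  b=𝟙ᵀx=9.784910  c=𝟙ᵀy=73.289414  D=ac−b²=13.203083
λ₁=(c·0.146−b)/D = (73.289414·0.146−9.784910)/13.203083 = 0.069328
λ₂=(a−b·0.146)/D = (1.486539−9.784910·0.146)/13.203083 = 0.004389
w* = 0.069328·x + 0.004389·y:
  w_0 = 0.069328·2.7644 + 0.004389·17.8225 = 0.2699  (Pfizer)
  w_1 = 0.069328·2.3381 + 0.004389·14.6376 = 0.2263  (GE)
  w_2 = 0.069328·1.2050 + 0.004389·13.4075 = 0.1424  (Walmart)
  w_3 = 0.069328·0.1196 + 0.004389·9.2649 = 0.0490  (Alcoa)
  w_4 = 0.069328·3.3578 + 0.004389·18.1570 = 0.3125  (Kellogg)
Σw_i=1.0000  μᵀw=0.1460
σ²=wᵀΣw=λ₁·μ_p+λ₂ = 0.069328·0.146 + 0.004389 = 0.014510 ≈ 0.0145

0.0145


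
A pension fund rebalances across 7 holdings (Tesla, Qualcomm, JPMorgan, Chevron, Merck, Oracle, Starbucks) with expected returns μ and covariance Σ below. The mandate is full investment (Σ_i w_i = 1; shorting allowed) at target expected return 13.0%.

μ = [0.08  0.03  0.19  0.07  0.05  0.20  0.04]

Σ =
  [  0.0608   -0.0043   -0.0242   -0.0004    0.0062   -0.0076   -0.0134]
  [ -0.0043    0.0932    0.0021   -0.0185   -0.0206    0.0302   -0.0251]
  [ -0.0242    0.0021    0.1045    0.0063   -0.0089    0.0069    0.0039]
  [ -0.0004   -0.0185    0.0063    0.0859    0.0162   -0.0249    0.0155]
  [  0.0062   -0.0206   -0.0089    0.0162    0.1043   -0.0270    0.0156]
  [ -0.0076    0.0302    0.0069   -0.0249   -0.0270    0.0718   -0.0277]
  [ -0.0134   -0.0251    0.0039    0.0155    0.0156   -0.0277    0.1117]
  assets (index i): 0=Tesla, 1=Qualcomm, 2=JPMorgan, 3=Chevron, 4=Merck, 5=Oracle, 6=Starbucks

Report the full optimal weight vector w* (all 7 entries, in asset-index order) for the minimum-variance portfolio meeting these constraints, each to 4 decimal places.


0.2178  -0.0076  0.1624  0.1094  0.0889  0.3293  0.0999

u=Σ⁻¹μ = [2.9008  -0.1081  2.1654  1.4568  1.1825  4.3922  1.3281]
v=Σ⁻¹𝟙 = [28.9203  13.8531  13.7329  15.8943  13.7397  27.3553  17.7147]
a=μᵀu=1.732910  b=𝟙ᵀu=13.317693  c=𝟙ᵀv=131.210165  D=ac−b²=50.014444
λ₁=(c·0.130−b)/D = (131.210165·0.130−13.317693)/50.014444 = 0.074771
λ₂=(a−b·0.130)/D = (1.732910−13.317693·0.130)/50.014444 = 0.000032
w* = 0.074771·u + 0.000032·v:
  w_0 = 0.074771·2.9008 + 0.000032·28.9203 = 0.2178  (Tesla)
  w_1 = 0.074771·-0.1081 + 0.000032·13.8531 = -0.0076  (Qualcomm)
  w_2 = 0.074771·2.1654 + 0.000032·13.7329 = 0.1624  (JPMorgan)
  w_3 = 0.074771·1.4568 + 0.000032·15.8943 = 0.1094  (Chevron)
  w_4 = 0.074771·1.1825 + 0.000032·13.7397 = 0.0889  (Merck)
  w_5 = 0.074771·4.3922 + 0.000032·27.3553 = 0.3293  (Oracle)
  w_6 = 0.074771·1.3281 + 0.000032·17.7147 = 0.0999  (Starbucks)
Σw_i=1.0000  μᵀw=0.1300
σ²=wᵀΣw=λ₁·μ_p+λ₂ = 0.074771·0.130 + 0.000032 = 0.009752 ≈ 0.0098


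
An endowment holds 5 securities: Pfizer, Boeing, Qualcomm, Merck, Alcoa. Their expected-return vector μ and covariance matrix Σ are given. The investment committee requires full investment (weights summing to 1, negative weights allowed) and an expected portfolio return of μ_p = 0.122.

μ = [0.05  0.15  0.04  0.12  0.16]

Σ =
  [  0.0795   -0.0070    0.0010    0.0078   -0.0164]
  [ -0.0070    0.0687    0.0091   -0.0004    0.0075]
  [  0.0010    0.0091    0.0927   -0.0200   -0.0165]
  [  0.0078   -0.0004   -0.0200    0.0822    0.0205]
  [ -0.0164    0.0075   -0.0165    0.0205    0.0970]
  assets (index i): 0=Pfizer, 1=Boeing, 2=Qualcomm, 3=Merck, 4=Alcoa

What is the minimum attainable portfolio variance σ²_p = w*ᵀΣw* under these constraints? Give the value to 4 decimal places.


0.0194

p=Σ⁻¹μ = [1.0008  2.0246  0.7494  1.1726  1.5418]
q=Σ⁻¹𝟙 = [14.8806  13.0111  13.8776  11.2499  11.8022]
a=μᵀp=0.771104  b=𝟙ᵀp=6.489141  c=𝟙ᵀq=64.821405  D=ac−b²=7.875074
λ₁=(c·0.122−b)/D = (64.821405·0.122−6.489141)/7.875074 = 0.180198
λ₂=(a−b·0.122)/D = (0.771104−6.489141·0.122)/7.875074 = -0.002612
w* = 0.180198·p + -0.002612·q:
  w_0 = 0.180198·1.0008 + -0.002612·14.8806 = 0.1415  (Pfizer)
  w_1 = 0.180198·2.0246 + -0.002612·13.0111 = 0.3308  (Boeing)
  w_2 = 0.180198·0.7494 + -0.002612·13.8776 = 0.0988  (Qualcomm)
  w_3 = 0.180198·1.1726 + -0.002612·11.2499 = 0.1819  (Merck)
  w_4 = 0.180198·1.5418 + -0.002612·11.8022 = 0.2470  (Alcoa)
Σw_i=1.0000  μᵀw=0.1220
σ²=wᵀΣw=λ₁·μ_p+λ₂ = 0.180198·0.122 + -0.002612 = 0.019372 ≈ 0.0194


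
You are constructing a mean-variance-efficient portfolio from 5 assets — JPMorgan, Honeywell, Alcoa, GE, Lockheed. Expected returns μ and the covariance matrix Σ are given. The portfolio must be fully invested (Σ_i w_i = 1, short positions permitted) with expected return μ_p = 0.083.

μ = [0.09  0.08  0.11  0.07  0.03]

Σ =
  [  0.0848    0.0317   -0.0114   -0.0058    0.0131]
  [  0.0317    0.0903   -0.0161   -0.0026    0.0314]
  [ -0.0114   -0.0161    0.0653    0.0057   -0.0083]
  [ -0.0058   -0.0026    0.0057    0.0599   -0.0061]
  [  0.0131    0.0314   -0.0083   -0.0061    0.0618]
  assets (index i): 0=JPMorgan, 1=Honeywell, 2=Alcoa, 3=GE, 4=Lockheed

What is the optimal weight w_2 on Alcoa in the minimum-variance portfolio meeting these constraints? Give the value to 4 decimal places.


0.3310

u=Σ⁻¹μ = [1.0660  0.8244  2.0026  1.1397  0.2221]
v=Σ⁻¹𝟙 = [11.0449  5.8230  19.0596  17.7502  15.1932]
a=μᵀu=0.468619  b=𝟙ᵀu=5.254751  c=𝟙ᵀv=68.870957  D=ac−b²=4.661835
λ₁=(c·0.083−b)/D = (68.870957·0.083−5.254751)/4.661835 = 0.099004
λ₂=(a−b·0.083)/D = (0.468619−5.254751·0.083)/4.661835 = 0.006966
w* = 0.099004·u + 0.006966·v:
  w_0 = 0.099004·1.0660 + 0.006966·11.0449 = 0.1825  (JPMorgan)
  w_1 = 0.099004·0.8244 + 0.006966·5.8230 = 0.1222  (Honeywell)
  w_2 = 0.099004·2.0026 + 0.006966·19.0596 = 0.3310  (Alcoa)
  w_3 = 0.099004·1.1397 + 0.006966·17.7502 = 0.2365  (GE)
  w_4 = 0.099004·0.2221 + 0.006966·15.1932 = 0.1278  (Lockheed)
Σw_i=1.0000  μᵀw=0.0830
σ²=wᵀΣw=λ₁·μ_p+λ₂ = 0.099004·0.083 + 0.006966 = 0.015183 ≈ 0.0152


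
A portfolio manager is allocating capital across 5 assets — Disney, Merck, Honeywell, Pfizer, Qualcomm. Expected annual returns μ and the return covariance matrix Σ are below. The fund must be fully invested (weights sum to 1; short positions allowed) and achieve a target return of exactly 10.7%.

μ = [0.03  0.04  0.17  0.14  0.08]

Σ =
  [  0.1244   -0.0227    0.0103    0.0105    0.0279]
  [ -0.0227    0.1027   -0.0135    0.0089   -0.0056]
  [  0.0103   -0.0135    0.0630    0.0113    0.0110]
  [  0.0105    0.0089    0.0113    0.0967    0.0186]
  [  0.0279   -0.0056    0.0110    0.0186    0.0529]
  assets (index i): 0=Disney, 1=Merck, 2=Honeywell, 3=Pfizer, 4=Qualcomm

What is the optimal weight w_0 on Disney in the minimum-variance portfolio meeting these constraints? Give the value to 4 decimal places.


0.0762

u=Σ⁻¹μ = [-0.1027  0.6618  2.5517  0.9515  0.7714]
v=Σ⁻¹𝟙 = [6.0753  13.3305  14.7755  4.3200  12.5192]
a=μᵀu=0.652091  b=𝟙ᵀu=4.833658  c=𝟙ᵀv=51.020527  D=ac−b²=9.905777
λ₁=(c·0.107−b)/D = (51.020527·0.107−4.833658)/9.905777 = 0.063149
λ₂=(a−b·0.107)/D = (0.652091−4.833658·0.107)/9.905777 = 0.013617
w* = 0.063149·u + 0.013617·v:
  w_0 = 0.063149·-0.1027 + 0.013617·6.0753 = 0.0762  (Disney)
  w_1 = 0.063149·0.6618 + 0.013617·13.3305 = 0.2233  (Merck)
  w_2 = 0.063149·2.5517 + 0.013617·14.7755 = 0.3623  (Honeywell)
  w_3 = 0.063149·0.9515 + 0.013617·4.3200 = 0.1189  (Pfizer)
  w_4 = 0.063149·0.7714 + 0.013617·12.5192 = 0.2192  (Qualcomm)
Σw_i=1.0000  μᵀw=0.1070
σ²=wᵀΣw=λ₁·μ_p+λ₂ = 0.063149·0.107 + 0.013617 = 0.020374 ≈ 0.0204


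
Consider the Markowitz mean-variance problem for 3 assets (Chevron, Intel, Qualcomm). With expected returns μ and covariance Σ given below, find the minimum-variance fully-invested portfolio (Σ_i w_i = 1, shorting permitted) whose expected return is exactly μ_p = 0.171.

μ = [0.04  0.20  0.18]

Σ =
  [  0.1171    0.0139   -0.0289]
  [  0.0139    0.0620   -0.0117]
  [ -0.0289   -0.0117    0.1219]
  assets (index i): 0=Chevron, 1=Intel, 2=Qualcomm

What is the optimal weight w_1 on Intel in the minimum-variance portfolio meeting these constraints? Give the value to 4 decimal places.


u=Σ⁻¹μ = [0.3970  3.4965  1.9063]
v=Σ⁻¹𝟙 = [9.5807  16.2522  12.0347]
a=μᵀu=1.058332  b=𝟙ᵀu=5.799911  c=𝟙ᵀv=37.867576  D=ac−b²=6.437481
λ₁=(c·0.171−b)/D = (37.867576·0.171−5.799911)/6.437481 = 0.104924
λ₂=(a−b·0.171)/D = (1.058332−5.799911·0.171)/6.437481 = 0.010337
w* = 0.104924·u + 0.010337·v:
  w_0 = 0.104924·0.3970 + 0.010337·9.5807 = 0.1407  (Chevron)
  w_1 = 0.104924·3.4965 + 0.010337·16.2522 = 0.5349  (Intel)
  w_2 = 0.104924·1.9063 + 0.010337·12.0347 = 0.3244  (Qualcomm)
Σw_i=1.0000  μᵀw=0.1710
σ²=wᵀΣw=λ₁·μ_p+λ₂ = 0.104924·0.171 + 0.010337 = 0.028279 ≈ 0.0283

0.5349


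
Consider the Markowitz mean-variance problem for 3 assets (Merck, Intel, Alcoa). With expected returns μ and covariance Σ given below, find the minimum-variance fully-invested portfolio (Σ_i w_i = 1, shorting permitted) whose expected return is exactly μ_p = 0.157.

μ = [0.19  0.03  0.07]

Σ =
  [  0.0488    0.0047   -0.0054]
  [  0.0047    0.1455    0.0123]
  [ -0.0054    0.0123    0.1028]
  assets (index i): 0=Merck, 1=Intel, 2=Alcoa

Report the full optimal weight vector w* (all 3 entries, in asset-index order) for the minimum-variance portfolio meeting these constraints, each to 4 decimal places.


p=Σ⁻¹μ = [3.9918  0.0020  0.8904]
q=Σ⁻¹𝟙 = [21.1071  5.3289  10.1988]
a=μᵀp=0.820824  b=𝟙ᵀp=4.884133  c=𝟙ᵀq=36.634768  D=ac−b²=6.215934
λ₁=(c·0.157−b)/D = (36.634768·0.157−4.884133)/6.215934 = 0.139565
λ₂=(a−b·0.157)/D = (0.820824−4.884133·0.157)/6.215934 = 0.008690
w* = 0.139565·p + 0.008690·q:
  w_0 = 0.139565·3.9918 + 0.008690·21.1071 = 0.7405  (Merck)
  w_1 = 0.139565·0.0020 + 0.008690·5.3289 = 0.0466  (Intel)
  w_2 = 0.139565·0.8904 + 0.008690·10.1988 = 0.2129  (Alcoa)
Σw_i=1.0000  μᵀw=0.1570
σ²=wᵀΣw=λ₁·μ_p+λ₂ = 0.139565·0.157 + 0.008690 = 0.030601 ≈ 0.0306

0.7405  0.0466  0.2129


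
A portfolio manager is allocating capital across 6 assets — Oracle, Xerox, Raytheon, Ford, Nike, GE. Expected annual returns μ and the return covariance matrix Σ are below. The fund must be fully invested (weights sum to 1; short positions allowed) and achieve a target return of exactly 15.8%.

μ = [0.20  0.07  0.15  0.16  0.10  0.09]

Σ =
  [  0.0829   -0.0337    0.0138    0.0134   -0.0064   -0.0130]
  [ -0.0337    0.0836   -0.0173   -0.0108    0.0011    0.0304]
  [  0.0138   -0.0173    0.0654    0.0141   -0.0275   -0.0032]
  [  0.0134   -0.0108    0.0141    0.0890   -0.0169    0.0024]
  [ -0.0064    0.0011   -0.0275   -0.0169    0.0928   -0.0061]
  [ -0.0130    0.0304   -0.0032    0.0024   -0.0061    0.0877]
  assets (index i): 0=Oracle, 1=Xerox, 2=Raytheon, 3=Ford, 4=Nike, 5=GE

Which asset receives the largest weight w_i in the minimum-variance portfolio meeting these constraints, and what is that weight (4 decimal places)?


g=Σ⁻¹μ = [3.0019  2.5624  3.0877  1.6237  2.5192  0.8264]
h=Σ⁻¹𝟙 = [18.3177  22.5174  24.4649  11.2127  21.6163  8.4018]
a=μᵀg=1.828983  b=𝟙ᵀg=13.621308  c=𝟙ᵀh=106.530731  D=ac−b²=9.302812
λ₁=(c·0.158−b)/D = (106.530731·0.158−13.621308)/9.302812 = 0.345116
λ₂=(a−b·0.158)/D = (1.828983−13.621308·0.158)/9.302812 = -0.034740
w* = 0.345116·g + -0.034740·h:
  w_0 = 0.345116·3.0019 + -0.034740·18.3177 = 0.3996  (Oracle)
  w_1 = 0.345116·2.5624 + -0.034740·22.5174 = 0.1021  (Xerox)
  w_2 = 0.345116·3.0877 + -0.034740·24.4649 = 0.2157  (Raytheon)
  w_3 = 0.345116·1.6237 + -0.034740·11.2127 = 0.1708  (Ford)
  w_4 = 0.345116·2.5192 + -0.034740·21.6163 = 0.1185  (Nike)
  w_5 = 0.345116·0.8264 + -0.034740·8.4018 = -0.0067  (GE)
Σw_i=1.0000  μᵀw=0.1580
σ²=wᵀΣw=λ₁·μ_p+λ₂ = 0.345116·0.158 + -0.034740 = 0.019788 ≈ 0.0198

Oracle (0.3996)


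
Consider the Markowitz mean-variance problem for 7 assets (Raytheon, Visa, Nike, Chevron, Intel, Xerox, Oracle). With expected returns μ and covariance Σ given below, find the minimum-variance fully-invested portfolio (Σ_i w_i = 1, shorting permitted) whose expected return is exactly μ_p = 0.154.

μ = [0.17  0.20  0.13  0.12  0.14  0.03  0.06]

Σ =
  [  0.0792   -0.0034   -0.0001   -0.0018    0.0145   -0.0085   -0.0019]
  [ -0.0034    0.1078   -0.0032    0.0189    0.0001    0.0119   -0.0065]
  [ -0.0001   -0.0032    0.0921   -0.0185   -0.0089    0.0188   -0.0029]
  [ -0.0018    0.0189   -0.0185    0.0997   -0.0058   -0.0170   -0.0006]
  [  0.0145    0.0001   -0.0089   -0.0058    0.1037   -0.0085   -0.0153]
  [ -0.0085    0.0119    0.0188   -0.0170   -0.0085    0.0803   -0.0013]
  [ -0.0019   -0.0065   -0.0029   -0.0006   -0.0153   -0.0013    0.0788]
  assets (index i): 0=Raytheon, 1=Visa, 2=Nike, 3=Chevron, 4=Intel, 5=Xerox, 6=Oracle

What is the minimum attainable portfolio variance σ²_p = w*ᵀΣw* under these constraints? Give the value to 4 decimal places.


0.0176

x=Σ⁻¹μ = [2.0489  1.7657  1.8729  1.4141  1.5299  0.3733  1.3394]
y=Σ⁻¹𝟙 = [12.7761  6.8851  12.9326  14.7283  13.4891  14.5789  17.0140]
a=μᵀx=1.420378  b=𝟙ᵀx=10.344268  c=𝟙ᵀy=92.404104  D=ac−b²=24.244868
λ₁=(c·0.154−b)/D = (92.404104·0.154−10.344268)/24.244868 = 0.160280
λ₂=(a−b·0.154)/D = (1.420378−10.344268·0.154)/24.244868 = -0.007121
w* = 0.160280·x + -0.007121·y:
  w_0 = 0.160280·2.0489 + -0.007121·12.7761 = 0.2374  (Raytheon)
  w_1 = 0.160280·1.7657 + -0.007121·6.8851 = 0.2340  (Visa)
  w_2 = 0.160280·1.8729 + -0.007121·12.9326 = 0.2081  (Nike)
  w_3 = 0.160280·1.4141 + -0.007121·14.7283 = 0.1218  (Chevron)
  w_4 = 0.160280·1.5299 + -0.007121·13.4891 = 0.1492  (Intel)
  w_5 = 0.160280·0.3733 + -0.007121·14.5789 = -0.0440  (Xerox)
  w_6 = 0.160280·1.3394 + -0.007121·17.0140 = 0.0935  (Oracle)
Σw_i=1.0000  μᵀw=0.1540
σ²=wᵀΣw=λ₁·μ_p+λ₂ = 0.160280·0.154 + -0.007121 = 0.017562 ≈ 0.0176
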